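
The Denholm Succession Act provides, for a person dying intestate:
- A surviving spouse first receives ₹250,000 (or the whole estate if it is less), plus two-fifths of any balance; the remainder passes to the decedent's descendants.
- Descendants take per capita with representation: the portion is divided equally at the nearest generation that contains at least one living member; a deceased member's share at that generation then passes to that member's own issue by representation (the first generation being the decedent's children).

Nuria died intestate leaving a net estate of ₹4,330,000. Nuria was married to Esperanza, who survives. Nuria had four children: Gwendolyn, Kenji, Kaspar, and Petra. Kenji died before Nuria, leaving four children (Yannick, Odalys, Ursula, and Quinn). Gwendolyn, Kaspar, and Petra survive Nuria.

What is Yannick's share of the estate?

Esperanza first takes ₹250,000, leaving a balance of ₹4,080,000. Esperanza then takes two-fifths of the balance (₹1,632,000), for a total of ₹1,882,000. The remaining ₹2,448,000 passes to the descendants.
The descendants' portion (₹2,448,000) is divided into 4 shares of ₹612,000: Gwendolyn, Kaspar, and Petra each take ₹612,000; Kenji's ₹612,000 share passes to Kenji's issue.
Kenji's share (₹612,000) is divided into 4 shares of ₹153,000: Yannick, Odalys, Ursula, and Quinn each take ₹153,000.

Yannick receives ₹153,000.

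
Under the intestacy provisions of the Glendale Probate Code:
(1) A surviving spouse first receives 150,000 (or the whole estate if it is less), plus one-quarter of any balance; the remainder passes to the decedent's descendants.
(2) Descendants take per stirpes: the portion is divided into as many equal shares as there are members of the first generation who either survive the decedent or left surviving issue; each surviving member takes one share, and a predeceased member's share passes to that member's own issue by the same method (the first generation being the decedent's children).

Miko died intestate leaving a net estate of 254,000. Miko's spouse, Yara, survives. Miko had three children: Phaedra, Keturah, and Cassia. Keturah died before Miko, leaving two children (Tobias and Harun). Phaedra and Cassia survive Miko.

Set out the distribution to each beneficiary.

Yara first takes 150,000, leaving a balance of 104,000. Yara then takes one-quarter of the balance (26,000), for a total of 176,000. The remaining 78,000 passes to the descendants.
The descendants' portion (78,000) is divided into 3 shares of 26,000: Phaedra and Cassia each take 26,000; Keturah's 26,000 share passes to Keturah's issue.
Keturah's share (26,000) is divided into 2 shares of 13,000: Tobias and Harun each take 13,000.

Yara: 176,000; Phaedra: 26,000; Tobias: 13,000; Harun: 13,000; Cassia: 26,000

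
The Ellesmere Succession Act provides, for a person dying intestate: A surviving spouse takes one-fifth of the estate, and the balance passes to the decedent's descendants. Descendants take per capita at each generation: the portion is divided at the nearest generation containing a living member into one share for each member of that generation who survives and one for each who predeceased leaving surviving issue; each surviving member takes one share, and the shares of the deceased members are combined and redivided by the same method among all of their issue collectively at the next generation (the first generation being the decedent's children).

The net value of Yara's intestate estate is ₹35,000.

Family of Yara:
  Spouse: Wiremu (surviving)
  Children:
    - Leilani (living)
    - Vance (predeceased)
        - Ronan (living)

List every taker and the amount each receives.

Wiremu takes one-fifth of ₹35,000 = ₹7,000. The remaining ₹28,000 passes to the descendants.
The descendants' portion (₹28,000) is divided at the children's generation into 2 shares of ₹14,000. Leilani takes ₹14,000. The remaining share for the deceased Vance (₹14,000) is carried to the next generation.
That pool (₹14,000) passes entirely to Ronan, the sole taker at the grandchildren's generation.

Wiremu: ₹7,000; Leilani: ₹14,000; Ronan: ₹14,000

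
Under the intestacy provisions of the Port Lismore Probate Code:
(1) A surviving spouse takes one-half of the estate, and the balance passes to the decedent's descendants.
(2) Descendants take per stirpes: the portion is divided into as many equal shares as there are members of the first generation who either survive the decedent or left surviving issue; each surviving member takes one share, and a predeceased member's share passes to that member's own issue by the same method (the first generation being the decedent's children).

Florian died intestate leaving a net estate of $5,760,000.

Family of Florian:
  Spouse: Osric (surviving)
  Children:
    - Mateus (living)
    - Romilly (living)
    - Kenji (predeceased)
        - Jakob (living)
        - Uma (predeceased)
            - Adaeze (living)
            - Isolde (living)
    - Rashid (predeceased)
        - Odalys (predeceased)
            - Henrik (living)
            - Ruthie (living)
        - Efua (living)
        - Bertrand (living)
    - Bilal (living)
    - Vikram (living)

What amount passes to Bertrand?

Osric takes one-half of $5,760,000 = $2,880,000. The remaining $2,880,000 passes to the descendants.
The descendants' portion ($2,880,000) is divided into 6 shares of $480,000: Mateus, Romilly, Bilal, and Vikram each take $480,000; Kenji's $480,000 share passes to Kenji's issue; Rashid's $480,000 share passes to Rashid's issue.
Kenji's share ($480,000) is divided into 2 shares of $240,000: Jakob takes $240,000; Uma's $240,000 share passes to Uma's issue.
Uma's share ($240,000) is divided into 2 shares of $120,000: Adaeze and Isolde each take $120,000.
Rashid's share ($480,000) is divided into 3 shares of $160,000: Efua and Bertrand each take $160,000; Odalys's $160,000 share passes to Odalys's issue.
Odalys's share ($160,000) is divided into 2 shares of $80,000: Henrik and Ruthie each take $80,000.

Bertrand receives $160,000.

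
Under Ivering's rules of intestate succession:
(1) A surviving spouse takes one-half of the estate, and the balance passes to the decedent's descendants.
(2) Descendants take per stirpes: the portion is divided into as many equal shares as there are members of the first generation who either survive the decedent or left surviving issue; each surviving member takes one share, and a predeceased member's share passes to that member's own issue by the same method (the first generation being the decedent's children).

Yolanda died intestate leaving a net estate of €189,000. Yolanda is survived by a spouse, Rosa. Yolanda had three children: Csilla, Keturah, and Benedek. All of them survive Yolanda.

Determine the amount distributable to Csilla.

Rosa takes one-half of €189,000 = €94,500. The remaining €94,500 passes to the descendants.
The descendants' portion (€94,500) is divided into 3 shares of €31,500: Csilla, Keturah, and Benedek each take €31,500.

Csilla receives €31,500.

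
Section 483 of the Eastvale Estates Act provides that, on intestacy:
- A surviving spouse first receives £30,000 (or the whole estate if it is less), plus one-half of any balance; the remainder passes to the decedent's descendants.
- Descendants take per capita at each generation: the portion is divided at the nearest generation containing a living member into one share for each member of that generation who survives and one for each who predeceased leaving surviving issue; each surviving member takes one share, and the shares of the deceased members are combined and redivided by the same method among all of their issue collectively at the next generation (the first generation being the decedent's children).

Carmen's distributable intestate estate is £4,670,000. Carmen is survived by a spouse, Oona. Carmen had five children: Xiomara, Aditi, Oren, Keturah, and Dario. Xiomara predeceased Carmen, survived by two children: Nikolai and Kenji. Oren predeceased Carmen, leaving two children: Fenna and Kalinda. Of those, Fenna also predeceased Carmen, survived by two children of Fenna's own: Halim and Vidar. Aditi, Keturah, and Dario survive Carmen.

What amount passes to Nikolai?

Nikolai receives £232,000.

Oona first takes £30,000, leaving a balance of £4,640,000. Oona then takes one-half of the balance (£2,320,000), for a total of £2,350,000. The remaining £2,320,000 passes to the descendants.
The descendants' portion (£2,320,000) is divided at the children's generation into 5 shares of £464,000. Aditi, Keturah, and Dario each take £464,000. The 2 shares of the deceased (Xiomara and Oren) are combined into a pool of £928,000.
That pool (£928,000) is divided at the grandchildren's generation into 4 shares of £232,000. Nikolai, Kenji, and Kalinda each take £232,000. The remaining share for the deceased Fenna (£232,000) is carried to the next generation.
That pool (£232,000) is divided at the great-grandchildren's generation equally among Halim and Vidar: £116,000 each.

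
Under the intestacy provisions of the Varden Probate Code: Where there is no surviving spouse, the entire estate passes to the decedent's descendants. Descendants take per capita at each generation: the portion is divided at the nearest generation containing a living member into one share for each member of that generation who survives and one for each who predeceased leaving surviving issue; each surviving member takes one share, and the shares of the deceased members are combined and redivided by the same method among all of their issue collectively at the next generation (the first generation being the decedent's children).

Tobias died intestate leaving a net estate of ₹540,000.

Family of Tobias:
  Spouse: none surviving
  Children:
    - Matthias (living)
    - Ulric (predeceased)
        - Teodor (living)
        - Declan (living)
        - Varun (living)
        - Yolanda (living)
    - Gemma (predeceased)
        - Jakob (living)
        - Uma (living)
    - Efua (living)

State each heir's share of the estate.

The entire ₹540,000 passes to the descendants.
That amount (₹540,000) is divided at the children's generation into 4 shares of ₹135,000. Matthias and Efua each take ₹135,000. The 2 shares of the deceased (Ulric and Gemma) are combined into a pool of ₹270,000.
That pool (₹270,000) is divided at the grandchildren's generation equally among Teodor, Declan, Varun, Yolanda, Jakob, and Uma: ₹45,000 each.

Matthias: ₹135,000; Teodor: ₹45,000; Declan: ₹45,000; Varun: ₹45,000; Yolanda: ₹45,000; Jakob: ₹45,000; Uma: ₹45,000; Efua: ₹135,000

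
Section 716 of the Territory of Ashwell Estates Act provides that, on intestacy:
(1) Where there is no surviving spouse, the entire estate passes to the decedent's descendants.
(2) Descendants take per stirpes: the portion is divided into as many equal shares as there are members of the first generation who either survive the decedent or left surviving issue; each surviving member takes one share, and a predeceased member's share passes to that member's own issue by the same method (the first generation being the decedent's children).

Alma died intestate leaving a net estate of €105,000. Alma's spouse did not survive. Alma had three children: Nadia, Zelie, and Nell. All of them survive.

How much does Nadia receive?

The entire €105,000 passes to the descendants.
That amount (€105,000) is divided into 3 shares of €35,000: Nadia, Zelie, and Nell each take €35,000.

Nadia receives €35,000.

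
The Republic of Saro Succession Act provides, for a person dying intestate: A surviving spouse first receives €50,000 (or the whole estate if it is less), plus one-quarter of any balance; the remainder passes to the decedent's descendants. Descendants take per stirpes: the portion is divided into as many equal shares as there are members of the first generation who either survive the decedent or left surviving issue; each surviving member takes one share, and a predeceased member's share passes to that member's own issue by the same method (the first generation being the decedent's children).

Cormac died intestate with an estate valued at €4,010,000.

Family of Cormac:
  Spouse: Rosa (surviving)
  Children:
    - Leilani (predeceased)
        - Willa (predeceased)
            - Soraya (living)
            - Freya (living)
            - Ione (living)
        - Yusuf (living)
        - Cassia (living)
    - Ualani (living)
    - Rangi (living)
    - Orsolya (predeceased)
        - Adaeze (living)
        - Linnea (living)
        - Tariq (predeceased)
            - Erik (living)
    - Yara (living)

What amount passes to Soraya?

Rosa first takes €50,000, leaving a balance of €3,960,000. Rosa then takes one-quarter of the balance (€990,000), for a total of €1,040,000. The remaining €2,970,000 passes to the descendants.
The descendants' portion (€2,970,000) is divided into 5 shares of €594,000: Ualani, Rangi, and Yara each take €594,000; Leilani's €594,000 share passes to Leilani's issue; Orsolya's €594,000 share passes to Orsolya's issue.
Leilani's share (€594,000) is divided into 3 shares of €198,000: Yusuf and Cassia each take €198,000; Willa's €198,000 share passes to Willa's issue.
Willa's share (€198,000) is divided into 3 shares of €66,000: Soraya, Freya, and Ione each take €66,000.
Orsolya's share (€594,000) is divided into 3 shares of €198,000: Adaeze and Linnea each take €198,000; Tariq's €198,000 share passes to Tariq's issue.
Tariq's share (€198,000) passes entirely to Erik.

Soraya receives €66,000.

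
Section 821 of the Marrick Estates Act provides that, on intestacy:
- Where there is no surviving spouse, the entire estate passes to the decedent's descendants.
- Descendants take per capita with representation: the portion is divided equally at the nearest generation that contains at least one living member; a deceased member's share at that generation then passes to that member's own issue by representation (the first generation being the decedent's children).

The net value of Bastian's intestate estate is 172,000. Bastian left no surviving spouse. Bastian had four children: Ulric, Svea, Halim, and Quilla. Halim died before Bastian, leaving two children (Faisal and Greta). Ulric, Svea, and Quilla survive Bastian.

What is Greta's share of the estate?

The entire 172,000 passes to the descendants.
That amount (172,000) is divided into 4 shares of 43,000: Ulric, Svea, and Quilla each take 43,000; Halim's 43,000 share passes to Halim's issue.
Halim's share (43,000) is divided into 2 shares of 21,500: Faisal and Greta each take 21,500.

Greta receives 21,500.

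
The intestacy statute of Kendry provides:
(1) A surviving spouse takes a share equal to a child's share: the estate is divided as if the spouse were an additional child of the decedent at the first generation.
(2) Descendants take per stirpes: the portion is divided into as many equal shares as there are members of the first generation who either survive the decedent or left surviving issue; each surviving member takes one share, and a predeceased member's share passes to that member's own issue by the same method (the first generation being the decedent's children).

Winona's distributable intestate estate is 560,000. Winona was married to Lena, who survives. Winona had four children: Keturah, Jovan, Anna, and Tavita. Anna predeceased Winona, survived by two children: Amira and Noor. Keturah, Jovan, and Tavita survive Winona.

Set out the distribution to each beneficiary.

Lena: 112,000; Keturah: 112,000; Jovan: 112,000; Amira: 56,000; Noor: 56,000; Tavita: 112,000

The spouse counts as an additional share at the children's level, so there are 5 primary shares of 112,000. Lena takes one such share (112,000).
The children's combined portion (448,000) is divided into 4 shares of 112,000: Keturah, Jovan, and Tavita each take 112,000; Anna's 112,000 share passes to Anna's issue.
Anna's share (112,000) is divided into 2 shares of 56,000: Amira and Noor each take 56,000.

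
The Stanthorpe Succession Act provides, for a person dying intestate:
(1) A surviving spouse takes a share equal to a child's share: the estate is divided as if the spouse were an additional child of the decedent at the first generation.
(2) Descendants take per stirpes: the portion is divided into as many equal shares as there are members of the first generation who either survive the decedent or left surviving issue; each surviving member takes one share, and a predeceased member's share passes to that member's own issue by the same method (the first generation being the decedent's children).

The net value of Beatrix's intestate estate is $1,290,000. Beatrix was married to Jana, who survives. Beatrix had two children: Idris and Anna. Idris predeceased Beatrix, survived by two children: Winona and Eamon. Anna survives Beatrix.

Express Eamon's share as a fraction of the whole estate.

Eamon receives 1/6 of the estate.

The spouse counts as an additional share at the children's level, so there are 3 primary shares of $430,000. Jana takes one such share ($430,000).
The children's combined portion ($860,000) is divided into 2 shares of $430,000: Anna takes $430,000; Idris's $430,000 share passes to Idris's issue.
Idris's share ($430,000) is divided into 2 shares of $215,000: Winona and Eamon each take $215,000.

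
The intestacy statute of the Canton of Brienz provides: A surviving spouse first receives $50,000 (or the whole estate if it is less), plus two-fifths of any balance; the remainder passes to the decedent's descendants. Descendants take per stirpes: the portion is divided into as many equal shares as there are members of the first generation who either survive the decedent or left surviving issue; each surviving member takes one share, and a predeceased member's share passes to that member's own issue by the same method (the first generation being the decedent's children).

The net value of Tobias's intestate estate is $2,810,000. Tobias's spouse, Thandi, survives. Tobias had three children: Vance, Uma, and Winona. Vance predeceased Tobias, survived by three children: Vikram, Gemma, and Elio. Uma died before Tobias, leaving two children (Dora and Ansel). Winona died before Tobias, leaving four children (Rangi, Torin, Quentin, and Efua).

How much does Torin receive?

Thandi first takes $50,000, leaving a balance of $2,760,000. Thandi then takes two-fifths of the balance ($1,104,000), for a total of $1,154,000. The remaining $1,656,000 passes to the descendants.
The descendants' portion ($1,656,000) is divided into 3 shares of $552,000: Vance's $552,000 share passes to Vance's issue; Uma's $552,000 share passes to Uma's issue; Winona's $552,000 share passes to Winona's issue.
Vance's share ($552,000) is divided into 3 shares of $184,000: Vikram, Gemma, and Elio each take $184,000.
Uma's share ($552,000) is divided into 2 shares of $276,000: Dora and Ansel each take $276,000.
Winona's share ($552,000) is divided into 4 shares of $138,000: Rangi, Torin, Quentin, and Efua each take $138,000.

Torin receives $138,000.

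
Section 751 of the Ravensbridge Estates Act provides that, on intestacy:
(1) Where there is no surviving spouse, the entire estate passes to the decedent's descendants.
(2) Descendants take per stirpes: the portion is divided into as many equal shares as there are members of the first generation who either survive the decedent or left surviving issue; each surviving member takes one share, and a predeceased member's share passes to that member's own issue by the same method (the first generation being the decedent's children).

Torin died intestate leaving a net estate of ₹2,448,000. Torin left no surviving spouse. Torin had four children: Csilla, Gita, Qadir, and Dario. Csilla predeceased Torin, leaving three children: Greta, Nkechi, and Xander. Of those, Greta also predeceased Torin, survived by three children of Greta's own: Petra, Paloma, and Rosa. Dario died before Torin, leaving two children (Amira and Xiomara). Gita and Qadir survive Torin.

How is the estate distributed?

Petra: ₹68,000; Paloma: ₹68,000; Rosa: ₹68,000; Nkechi: ₹204,000; Xander: ₹204,000; Gita: ₹612,000; Qadir: ₹612,000; Amira: ₹306,000; Xiomara: ₹306,000

The entire ₹2,448,000 passes to the descendants.
That amount (₹2,448,000) is divided into 4 shares of ₹612,000: Gita and Qadir each take ₹612,000; Csilla's ₹612,000 share passes to Csilla's issue; Dario's ₹612,000 share passes to Dario's issue.
Csilla's share (₹612,000) is divided into 3 shares of ₹204,000: Nkechi and Xander each take ₹204,000; Greta's ₹204,000 share passes to Greta's issue.
Greta's share (₹204,000) is divided into 3 shares of ₹68,000: Petra, Paloma, and Rosa each take ₹68,000.
Dario's share (₹612,000) is divided into 2 shares of ₹306,000: Amira and Xiomara each take ₹306,000.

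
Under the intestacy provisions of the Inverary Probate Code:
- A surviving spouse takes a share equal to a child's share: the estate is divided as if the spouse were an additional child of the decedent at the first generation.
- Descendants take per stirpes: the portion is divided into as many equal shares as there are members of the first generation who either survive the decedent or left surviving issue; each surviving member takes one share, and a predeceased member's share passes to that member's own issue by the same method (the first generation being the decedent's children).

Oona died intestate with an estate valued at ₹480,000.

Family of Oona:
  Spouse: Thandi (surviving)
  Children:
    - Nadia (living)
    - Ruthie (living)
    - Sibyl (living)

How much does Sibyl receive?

The spouse counts as an additional share at the children's level, so there are 4 primary shares of ₹120,000. Thandi takes one such share (₹120,000).
The children's combined portion (₹360,000) is divided into 3 shares of ₹120,000: Nadia, Ruthie, and Sibyl each take ₹120,000.

Sibyl receives ₹120,000.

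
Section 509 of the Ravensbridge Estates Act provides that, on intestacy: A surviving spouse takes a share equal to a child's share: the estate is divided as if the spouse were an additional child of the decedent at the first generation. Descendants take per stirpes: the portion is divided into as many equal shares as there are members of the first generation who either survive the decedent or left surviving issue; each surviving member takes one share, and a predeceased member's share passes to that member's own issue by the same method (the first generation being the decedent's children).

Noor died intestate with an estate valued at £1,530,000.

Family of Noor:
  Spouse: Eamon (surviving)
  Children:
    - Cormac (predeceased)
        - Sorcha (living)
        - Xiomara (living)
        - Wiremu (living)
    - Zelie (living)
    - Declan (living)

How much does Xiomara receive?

Xiomara receives £127,500.

The spouse counts as an additional share at the children's level, so there are 4 primary shares of £382,500. Eamon takes one such share (£382,500).
The children's combined portion (£1,147,500) is divided into 3 shares of £382,500: Zelie and Declan each take £382,500; Cormac's £382,500 share passes to Cormac's issue.
Cormac's share (£382,500) is divided into 3 shares of £127,500: Sorcha, Xiomara, and Wiremu each take £127,500.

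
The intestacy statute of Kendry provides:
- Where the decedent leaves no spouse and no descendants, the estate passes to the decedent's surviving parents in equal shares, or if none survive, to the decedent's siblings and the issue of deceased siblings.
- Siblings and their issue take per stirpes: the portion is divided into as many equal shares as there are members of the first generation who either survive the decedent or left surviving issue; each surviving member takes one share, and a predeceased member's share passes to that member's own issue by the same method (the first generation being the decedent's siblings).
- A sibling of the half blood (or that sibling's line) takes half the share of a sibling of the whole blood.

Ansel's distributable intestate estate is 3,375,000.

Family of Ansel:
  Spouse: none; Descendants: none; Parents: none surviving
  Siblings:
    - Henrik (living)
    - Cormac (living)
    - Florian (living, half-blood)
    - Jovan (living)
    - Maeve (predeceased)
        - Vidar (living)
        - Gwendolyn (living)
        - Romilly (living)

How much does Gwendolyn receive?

Gwendolyn receives 250,000.

The entire 3,375,000 passes to the siblings and their issue.
Counting each half-blood sibling's line as half a unit, there are 9/2 units in 3,375,000, so one unit is 750,000. Whole-blood lines (Henrik, Cormac, Jovan, and Maeve) take 750,000 each; half-blood lines (Florian) take 375,000 each.
Maeve's share (750,000) is divided into 3 shares of 250,000: Vidar, Gwendolyn, and Romilly each take 250,000.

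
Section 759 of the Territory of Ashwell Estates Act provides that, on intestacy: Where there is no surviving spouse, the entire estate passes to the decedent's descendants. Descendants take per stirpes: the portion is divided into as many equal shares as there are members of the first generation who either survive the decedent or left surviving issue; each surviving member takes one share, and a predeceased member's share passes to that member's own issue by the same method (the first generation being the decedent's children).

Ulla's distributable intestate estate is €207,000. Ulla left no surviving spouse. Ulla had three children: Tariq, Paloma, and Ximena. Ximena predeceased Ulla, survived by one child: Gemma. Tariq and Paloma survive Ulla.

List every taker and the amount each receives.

The entire €207,000 passes to the descendants.
That amount (€207,000) is divided into 3 shares of €69,000: Tariq and Paloma each take €69,000; Ximena's €69,000 share passes to Ximena's issue.
Ximena's share (€69,000) passes entirely to Gemma.

Tariq: €69,000; Paloma: €69,000; Gemma: €69,000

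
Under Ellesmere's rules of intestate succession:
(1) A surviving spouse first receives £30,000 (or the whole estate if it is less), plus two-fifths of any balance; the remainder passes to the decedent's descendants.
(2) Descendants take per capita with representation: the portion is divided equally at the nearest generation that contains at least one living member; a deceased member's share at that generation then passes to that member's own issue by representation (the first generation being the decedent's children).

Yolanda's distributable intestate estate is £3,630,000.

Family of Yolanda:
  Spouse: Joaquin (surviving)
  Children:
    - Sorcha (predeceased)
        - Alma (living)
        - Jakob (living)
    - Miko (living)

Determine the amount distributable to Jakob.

Jakob receives £540,000.

Joaquin first takes £30,000, leaving a balance of £3,600,000. Joaquin then takes two-fifths of the balance (£1,440,000), for a total of £1,470,000. The remaining £2,160,000 passes to the descendants.
The descendants' portion (£2,160,000) is divided into 2 shares of £1,080,000: Miko takes £1,080,000; Sorcha's £1,080,000 share passes to Sorcha's issue.
Sorcha's share (£1,080,000) is divided into 2 shares of £540,000: Alma and Jakob each take £540,000.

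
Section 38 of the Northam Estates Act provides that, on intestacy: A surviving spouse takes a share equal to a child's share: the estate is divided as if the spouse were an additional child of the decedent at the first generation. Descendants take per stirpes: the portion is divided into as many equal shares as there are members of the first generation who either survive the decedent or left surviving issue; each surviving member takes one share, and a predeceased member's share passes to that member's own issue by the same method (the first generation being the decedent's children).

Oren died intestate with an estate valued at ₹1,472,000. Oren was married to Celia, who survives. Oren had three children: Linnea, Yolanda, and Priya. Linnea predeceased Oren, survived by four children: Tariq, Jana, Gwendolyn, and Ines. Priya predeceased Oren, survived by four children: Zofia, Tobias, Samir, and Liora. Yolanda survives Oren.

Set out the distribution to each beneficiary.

The spouse counts as an additional share at the children's level, so there are 4 primary shares of ₹368,000. Celia takes one such share (₹368,000).
The children's combined portion (₹1,104,000) is divided into 3 shares of ₹368,000: Yolanda takes ₹368,000; Linnea's ₹368,000 share passes to Linnea's issue; Priya's ₹368,000 share passes to Priya's issue.
Linnea's share (₹368,000) is divided into 4 shares of ₹92,000: Tariq, Jana, Gwendolyn, and Ines each take ₹92,000.
Priya's share (₹368,000) is divided into 4 shares of ₹92,000: Zofia, Tobias, Samir, and Liora each take ₹92,000.

Celia: ₹368,000; Tariq: ₹92,000; Jana: ₹92,000; Gwendolyn: ₹92,000; Ines: ₹92,000; Yolanda: ₹368,000; Zofia: ₹92,000; Tobias: ₹92,000; Samir: ₹92,000; Liora: ₹92,000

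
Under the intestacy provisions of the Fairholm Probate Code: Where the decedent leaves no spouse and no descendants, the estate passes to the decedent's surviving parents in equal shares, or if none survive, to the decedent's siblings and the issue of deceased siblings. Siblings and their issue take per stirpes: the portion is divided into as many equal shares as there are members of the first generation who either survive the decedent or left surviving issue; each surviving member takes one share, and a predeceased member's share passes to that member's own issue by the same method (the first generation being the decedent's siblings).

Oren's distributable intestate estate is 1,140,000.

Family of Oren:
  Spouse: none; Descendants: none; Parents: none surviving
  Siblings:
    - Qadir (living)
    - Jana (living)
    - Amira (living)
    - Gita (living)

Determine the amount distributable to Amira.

Amira receives 285,000.

The entire 1,140,000 passes to the siblings and their issue.
That amount (1,140,000) is divided into 4 shares of 285,000: Qadir, Jana, Amira, and Gita each take 285,000.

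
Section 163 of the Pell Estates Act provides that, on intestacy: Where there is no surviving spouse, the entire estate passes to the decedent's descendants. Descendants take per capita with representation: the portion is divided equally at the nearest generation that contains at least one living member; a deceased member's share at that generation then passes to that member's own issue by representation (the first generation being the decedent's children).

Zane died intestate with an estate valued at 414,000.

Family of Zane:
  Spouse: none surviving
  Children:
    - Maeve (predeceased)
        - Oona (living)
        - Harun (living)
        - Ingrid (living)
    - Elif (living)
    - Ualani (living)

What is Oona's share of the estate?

Oona receives 46,000.

The entire 414,000 passes to the descendants.
That amount (414,000) is divided into 3 shares of 138,000: Elif and Ualani each take 138,000; Maeve's 138,000 share passes to Maeve's issue.
Maeve's share (138,000) is divided into 3 shares of 46,000: Oona, Harun, and Ingrid each take 46,000.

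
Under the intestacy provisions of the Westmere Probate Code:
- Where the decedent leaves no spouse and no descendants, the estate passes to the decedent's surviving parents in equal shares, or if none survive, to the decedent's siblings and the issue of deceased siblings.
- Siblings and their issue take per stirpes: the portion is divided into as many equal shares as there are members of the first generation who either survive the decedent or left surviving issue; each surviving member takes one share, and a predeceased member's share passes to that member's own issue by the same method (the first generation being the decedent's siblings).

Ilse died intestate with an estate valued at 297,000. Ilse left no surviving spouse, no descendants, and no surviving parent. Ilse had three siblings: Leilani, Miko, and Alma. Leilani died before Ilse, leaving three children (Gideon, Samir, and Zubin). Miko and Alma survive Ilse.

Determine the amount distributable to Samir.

The entire 297,000 passes to the siblings and their issue.
That amount (297,000) is divided into 3 shares of 99,000: Miko and Alma each take 99,000; Leilani's 99,000 share passes to Leilani's issue.
Leilani's share (99,000) is divided into 3 shares of 33,000: Gideon, Samir, and Zubin each take 33,000.

Samir receives 33,000.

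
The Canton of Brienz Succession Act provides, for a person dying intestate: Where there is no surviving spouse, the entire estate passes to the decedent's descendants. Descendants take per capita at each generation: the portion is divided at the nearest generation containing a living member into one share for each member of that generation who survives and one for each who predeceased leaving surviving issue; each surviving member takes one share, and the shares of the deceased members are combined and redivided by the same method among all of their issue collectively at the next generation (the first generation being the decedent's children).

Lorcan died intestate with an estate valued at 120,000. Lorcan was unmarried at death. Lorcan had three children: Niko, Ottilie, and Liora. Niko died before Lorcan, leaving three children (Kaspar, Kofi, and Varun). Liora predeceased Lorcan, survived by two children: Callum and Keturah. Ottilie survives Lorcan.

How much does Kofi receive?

The entire 120,000 passes to the descendants.
That amount (120,000) is divided at the children's generation into 3 shares of 40,000. Ottilie takes 40,000. The 2 shares of the deceased (Niko and Liora) are combined into a pool of 80,000.
That pool (80,000) is divided at the grandchildren's generation equally among Kaspar, Kofi, Varun, Callum, and Keturah: 16,000 each.

Kofi receives 16,000.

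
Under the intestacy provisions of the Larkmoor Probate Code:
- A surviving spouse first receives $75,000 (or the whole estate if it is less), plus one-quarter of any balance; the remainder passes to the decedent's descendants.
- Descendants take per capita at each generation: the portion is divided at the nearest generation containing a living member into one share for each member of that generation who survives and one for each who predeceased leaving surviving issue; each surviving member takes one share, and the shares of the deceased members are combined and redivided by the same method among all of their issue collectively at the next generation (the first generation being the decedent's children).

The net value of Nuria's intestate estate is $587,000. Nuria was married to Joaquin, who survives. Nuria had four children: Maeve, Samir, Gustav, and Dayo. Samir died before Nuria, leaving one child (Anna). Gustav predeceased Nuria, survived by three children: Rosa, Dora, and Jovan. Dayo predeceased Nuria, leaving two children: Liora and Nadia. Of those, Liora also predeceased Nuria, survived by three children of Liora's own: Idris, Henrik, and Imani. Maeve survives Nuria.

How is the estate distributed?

Joaquin: $203,000; Maeve: $96,000; Anna: $48,000; Rosa: $48,000; Dora: $48,000; Jovan: $48,000; Idris: $16,000; Henrik: $16,000; Imani: $16,000; Nadia: $48,000

Joaquin first takes $75,000, leaving a balance of $512,000. Joaquin then takes one-quarter of the balance ($128,000), for a total of $203,000. The remaining $384,000 passes to the descendants.
The descendants' portion ($384,000) is divided at the children's generation into 4 shares of $96,000. Maeve takes $96,000. The 3 shares of the deceased (Samir, Gustav, and Dayo) are combined into a pool of $288,000.
That pool ($288,000) is divided at the grandchildren's generation into 6 shares of $48,000. Anna, Rosa, Dora, Jovan, and Nadia each take $48,000. The remaining share for the deceased Liora ($48,000) is carried to the next generation.
That pool ($48,000) is divided at the great-grandchildren's generation equally among Idris, Henrik, and Imani: $16,000 each.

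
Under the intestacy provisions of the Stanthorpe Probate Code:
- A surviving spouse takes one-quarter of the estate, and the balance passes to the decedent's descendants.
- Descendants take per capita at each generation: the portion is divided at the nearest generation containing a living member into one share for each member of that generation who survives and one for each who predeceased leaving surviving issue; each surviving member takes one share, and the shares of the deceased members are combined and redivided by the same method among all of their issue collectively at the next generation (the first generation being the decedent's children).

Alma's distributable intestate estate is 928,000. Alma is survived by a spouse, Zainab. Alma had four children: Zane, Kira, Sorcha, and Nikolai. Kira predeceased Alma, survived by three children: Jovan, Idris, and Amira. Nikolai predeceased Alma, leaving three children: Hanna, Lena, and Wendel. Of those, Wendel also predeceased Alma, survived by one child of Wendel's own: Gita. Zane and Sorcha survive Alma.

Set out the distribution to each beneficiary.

Zainab: 232,000; Zane: 174,000; Jovan: 58,000; Idris: 58,000; Amira: 58,000; Sorcha: 174,000; Hanna: 58,000; Lena: 58,000; Gita: 58,000

Zainab takes one-quarter of 928,000 = 232,000. The remaining 696,000 passes to the descendants.
The descendants' portion (696,000) is divided at the children's generation into 4 shares of 174,000. Zane and Sorcha each take 174,000. The 2 shares of the deceased (Kira and Nikolai) are combined into a pool of 348,000.
That pool (348,000) is divided at the grandchildren's generation into 6 shares of 58,000. Jovan, Idris, Amira, Hanna, and Lena each take 58,000. The remaining share for the deceased Wendel (58,000) is carried to the next generation.
That pool (58,000) passes entirely to Gita, the sole taker at the great-grandchildren's generation.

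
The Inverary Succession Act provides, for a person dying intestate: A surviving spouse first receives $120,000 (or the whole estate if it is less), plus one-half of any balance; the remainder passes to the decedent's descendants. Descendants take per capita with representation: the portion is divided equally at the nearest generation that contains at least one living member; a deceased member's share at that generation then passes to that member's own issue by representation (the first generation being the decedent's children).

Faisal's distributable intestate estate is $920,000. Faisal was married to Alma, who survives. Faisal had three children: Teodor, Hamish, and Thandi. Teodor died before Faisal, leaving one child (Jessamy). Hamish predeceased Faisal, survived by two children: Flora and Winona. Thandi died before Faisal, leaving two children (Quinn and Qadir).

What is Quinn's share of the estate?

Quinn receives $80,000.

Alma first takes $120,000, leaving a balance of $800,000. Alma then takes one-half of the balance ($400,000), for a total of $520,000. The remaining $400,000 passes to the descendants.
No child survives, so the initial division is made at the grandchildren's generation.
The descendants' portion ($400,000) is divided into 5 shares of $80,000: Jessamy, Flora, Winona, Quinn, and Qadir each take $80,000.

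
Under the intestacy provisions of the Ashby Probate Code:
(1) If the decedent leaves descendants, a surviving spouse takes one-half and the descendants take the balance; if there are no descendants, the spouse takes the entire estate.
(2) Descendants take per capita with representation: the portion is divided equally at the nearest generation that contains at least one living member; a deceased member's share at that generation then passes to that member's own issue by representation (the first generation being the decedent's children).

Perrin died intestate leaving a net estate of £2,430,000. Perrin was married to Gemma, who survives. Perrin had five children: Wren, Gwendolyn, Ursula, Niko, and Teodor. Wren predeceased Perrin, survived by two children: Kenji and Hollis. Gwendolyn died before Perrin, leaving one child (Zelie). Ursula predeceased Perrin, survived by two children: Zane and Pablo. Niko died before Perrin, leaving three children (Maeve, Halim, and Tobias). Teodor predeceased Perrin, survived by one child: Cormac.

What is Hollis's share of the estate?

Gemma takes one-half of £2,430,000 = £1,215,000. The remaining £1,215,000 passes to the descendants.
No child survives, so the initial division is made at the grandchildren's generation.
The descendants' portion (£1,215,000) is divided into 9 shares of £135,000: Kenji, Hollis, Zelie, Zane, Pablo, Maeve, Halim, Tobias, and Cormac each take £135,000.

Hollis receives £135,000.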